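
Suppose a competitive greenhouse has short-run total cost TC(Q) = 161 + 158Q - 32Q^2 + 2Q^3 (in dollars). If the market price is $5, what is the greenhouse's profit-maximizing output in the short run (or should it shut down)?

Shut down

Variable cost is VC = 158Q - 32Q^2 + 2Q^3, so AVC = VC/Q = 158 - 32Q + 2Q^2 and MC = dTC/dQ = 158 - 64Q + 6Q^2.
AVC hits its minimum where MC = AVC, at Q = 8, giving min AVC = 158 - 32·8 + 2·8^2 = $30.
Since P = $5 < min AVC = $30, price fails to cover variable cost at any output.
The firm minimizes its loss by shutting down and losing only its fixed cost of $161.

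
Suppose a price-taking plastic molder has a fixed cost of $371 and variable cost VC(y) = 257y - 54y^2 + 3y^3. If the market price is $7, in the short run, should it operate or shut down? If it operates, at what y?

From TC, MC = TC'(y) = 257 - 108y + 9y^2 and AVC = VC/y = 257 - 54y + 3y^2.
AVC hits its minimum where MC = AVC, at y = 9, giving min AVC = 257 - 54·9 + 3·9^2 = $14.
P = $7 lies below min AVC = $14; no output level covers variable cost.
The firm minimizes its loss by shutting down and losing only its fixed cost of $371.

Shut down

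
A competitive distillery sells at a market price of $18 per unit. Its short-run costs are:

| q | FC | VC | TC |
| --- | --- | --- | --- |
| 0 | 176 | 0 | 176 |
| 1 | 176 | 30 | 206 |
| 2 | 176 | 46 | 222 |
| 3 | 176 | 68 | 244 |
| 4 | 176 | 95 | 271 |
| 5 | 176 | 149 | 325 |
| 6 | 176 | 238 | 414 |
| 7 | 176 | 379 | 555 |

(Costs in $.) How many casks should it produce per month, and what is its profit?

Compute π = P·q − TC at each output: q=0: -176; q=1: -188; q=2: -186; q=3: -190; q=4: -199; q=5: -235; q=6: -306; q=7: -429.
Profit is highest at q = 0. Equivalently, the lowest AVC in the table is 68/3 ≈ $22.67 at q = 3, and P = $18 falls below it — price never covers variable cost, so the firm shuts down and loses only its fixed cost.

q = 0 (shut down); profit = -$176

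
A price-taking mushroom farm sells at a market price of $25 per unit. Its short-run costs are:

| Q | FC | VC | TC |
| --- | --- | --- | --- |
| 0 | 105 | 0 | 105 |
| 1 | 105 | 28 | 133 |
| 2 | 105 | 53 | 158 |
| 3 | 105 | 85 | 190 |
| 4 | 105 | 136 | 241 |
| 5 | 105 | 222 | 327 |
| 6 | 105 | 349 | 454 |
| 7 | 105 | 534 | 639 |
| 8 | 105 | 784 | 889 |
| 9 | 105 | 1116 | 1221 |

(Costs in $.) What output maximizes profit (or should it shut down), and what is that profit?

Compute π = P·Q − TC at each output: Q=0: -105; Q=1: -108; Q=2: -108; Q=3: -115; Q=4: -141; Q=5: -202; Q=6: -304; Q=7: -464; Q=8: -689; Q=9: -996.
Profit is highest at Q = 0. Equivalently, the lowest AVC in the table is 53/2 ≈ $26.50 at Q = 2, and P = $25 falls below it — price never covers variable cost, so the firm shuts down and loses only its fixed cost.

Q = 0 (shut down); profit = -$105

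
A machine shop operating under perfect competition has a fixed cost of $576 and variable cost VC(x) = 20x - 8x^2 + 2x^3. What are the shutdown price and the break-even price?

Shutdown price = $12; break-even price = $140

Shutdown price = min AVC. AVC = 20 - 8x + 2x^2, with vertex at x = 2 and minimum $12.
ATC = 576/x + 20 - 8x + 2x^2. Setting dATC/dx = −576/x^2 − 8 + 4x = 0 gives x = 6 (since 4·6^3 − 8·6^2 = 576).
min ATC = 576/6 + 20 − 8·6 + 2·6^2 = $140. That is the break-even price.
Between these two prices the firm operates at a loss; above $140 it earns a profit.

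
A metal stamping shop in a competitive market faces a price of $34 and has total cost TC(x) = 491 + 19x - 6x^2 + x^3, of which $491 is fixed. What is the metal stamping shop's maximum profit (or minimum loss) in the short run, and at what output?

AVC = 19 - 6x + x^2 has its minimum $10 at x = 3; price $34 clears that bar, so the firm operates.
With MC = 19 - 12x + 3x^2, P = MC on the upward-sloping part at x* = 5.
TR = 34·5 = 170. TC = 491 + 70 = 561. Profit = 170 − 561 = -$391.
That loss of $391 beats the $491 the firm would lose by shutting down; producing recovers $100 of fixed cost.

Profit = -$391 at x = 5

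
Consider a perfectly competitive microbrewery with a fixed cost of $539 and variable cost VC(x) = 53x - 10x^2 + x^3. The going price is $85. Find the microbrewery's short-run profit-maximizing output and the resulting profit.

Profit = -$155 at x = 8

AVC = 53 - 10x + x^2; min AVC = $28 at x = 5. Since P = $85 ≥ min AVC, the firm produces.
MC = 53 - 20x + 3x^2. Setting P = MC and taking the root on the rising branch gives x* = 8.
TR = 85·8 = 680. TC = 539 + 296 = 835. Profit = 680 − 835 = -$155.
By producing, the firm covers all variable cost plus $384 of fixed cost; shutting down would lose the full $539.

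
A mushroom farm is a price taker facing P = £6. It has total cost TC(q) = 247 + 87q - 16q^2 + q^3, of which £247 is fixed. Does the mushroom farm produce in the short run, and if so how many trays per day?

From TC, MC = TC'(q) = 87 - 32q + 3q^2 and AVC = VC/q = 87 - 16q + q^2.
The AVC parabola has its vertex at q = 16/2 = 8, where AVC = 87 - 16·8 + 8^2 = £23.
With P < min AVC (£6 < £23), every unit sold adds to the loss.
Shutting down limits the loss to fixed cost, £247.

Shut down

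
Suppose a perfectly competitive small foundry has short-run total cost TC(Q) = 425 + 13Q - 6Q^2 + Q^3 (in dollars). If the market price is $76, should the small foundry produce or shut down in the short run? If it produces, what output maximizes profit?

Produce at Q = 7

Variable cost is VC = 13Q - 6Q^2 + Q^3, so AVC = VC/Q = 13 - 6Q + Q^2 and MC = dTC/dQ = 13 - 12Q + 3Q^2.
AVC hits its minimum where MC = AVC, at Q = 3, giving min AVC = 13 - 6·3 + 3^2 = $4.
Because $76 ≥ $4, revenue can cover variable cost; the firm operates.
Set P = MC: 76 = 13 - 12Q + 3Q^2 → -63 - 12Q + 3Q^2 = 0. The roots are Q = -3 and Q = 7; the profit-maximizing output is on the rising part of MC, so Q* = 7.
Check: AVC at Q = 7 is $20 ≤ P, so revenue covers variable cost.
Profit = P·Q − TC = 76·7 − 565 = -$33, a loss, but smaller than the $425 fixed cost the firm would lose by shutting down.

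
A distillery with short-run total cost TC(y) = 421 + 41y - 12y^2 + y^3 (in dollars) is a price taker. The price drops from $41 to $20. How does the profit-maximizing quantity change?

Output falls from 8 to 7

AVC = 41 - 12y + y^2, minimized at y = 6 where min AVC = $5. MC = 41 - 24y + 3y^2.
With P = $41 above the shutdown price, P = MC gives y = 8.
At P = $20 ≥ min AVC, set P = MC: y = 7. The firm stays open but cuts output.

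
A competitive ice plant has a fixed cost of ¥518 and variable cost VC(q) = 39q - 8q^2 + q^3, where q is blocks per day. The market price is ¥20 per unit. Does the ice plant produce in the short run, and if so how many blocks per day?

Shut down

From TC, MC = TC'(q) = 39 - 16q + 3q^2 and AVC = VC/q = 39 - 8q + q^2.
AVC is minimized where dAVC/dq = -8 + 2q = 0, at q = 4; min AVC = 39 - 8·4 + 4^2 = ¥23.
With P < min AVC (¥20 < ¥23), every unit sold adds to the loss.
The firm minimizes its loss by shutting down and losing only its fixed cost of ¥518.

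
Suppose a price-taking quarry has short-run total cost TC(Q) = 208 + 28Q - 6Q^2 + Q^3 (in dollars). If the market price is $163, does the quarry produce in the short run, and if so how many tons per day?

Produce at Q = 9

From TC, MC = TC'(Q) = 28 - 12Q + 3Q^2 and AVC = VC/Q = 28 - 6Q + Q^2.
AVC is minimized where dAVC/dQ = -6 + 2Q = 0, at Q = 3; min AVC = 28 - 6·3 + 3^2 = $19.
P = $163 exceeds min AVC = $19, so the firm stays open.
Solving P = MC: -135 - 12Q + 3Q^2 = 0 ⇒ Q = -5 or 9. On the upward-sloping branch, Q* = 9.
Check: AVC at Q = 9 is $55 ≤ P, so revenue covers variable cost.
Profit = P·Q − TC = 163·9 − 703 = $764.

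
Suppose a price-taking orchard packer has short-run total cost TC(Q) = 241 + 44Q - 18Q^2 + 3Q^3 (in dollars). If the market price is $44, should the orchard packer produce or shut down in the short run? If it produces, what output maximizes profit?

Produce at Q = 4

Variable cost is VC = 44Q - 18Q^2 + 3Q^3, so AVC = VC/Q = 44 - 18Q + 3Q^2 and MC = dTC/dQ = 44 - 36Q + 9Q^2.
The AVC parabola has its vertex at Q = 18/6 = 3, where AVC = 44 - 18·3 + 3·3^2 = $17.
Because $44 ≥ $17, revenue can cover variable cost; the firm operates.
Set P = MC: 44 = 44 - 36Q + 9Q^2 → -36Q + 9Q^2 = 0. The roots are Q = 0 and Q = 4; the profit-maximizing output is on the rising part of MC, so Q* = 4.
Check: AVC at Q = 4 is $20 ≤ P, so revenue covers variable cost.
Profit = P·Q − TC = 44·4 − 321 = -$145, a loss, but smaller than the $241 fixed cost the firm would lose by shutting down.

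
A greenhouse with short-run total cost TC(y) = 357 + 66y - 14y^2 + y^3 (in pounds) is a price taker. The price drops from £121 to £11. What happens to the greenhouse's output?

MC = 66 - 28y + 3y^2; the shutdown threshold is min AVC = £17 (at y = 7).
At P = £121 ≥ min AVC, set P = MC on the rising branch: y = 11.
At P = £11 < min AVC = £17, price no longer covers variable cost at any output, so the firm shuts down: y = 0.

Output falls from 11 to 0 (the firm shuts down)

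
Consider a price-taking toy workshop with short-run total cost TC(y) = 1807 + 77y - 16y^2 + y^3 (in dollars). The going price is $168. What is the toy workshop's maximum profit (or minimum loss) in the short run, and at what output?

Profit = -$117 at y = 13

AVC = 77 - 16y + y^2; min AVC = $13 at y = 8. Since P = $168 ≥ min AVC, the firm produces.
MC = 77 - 32y + 3y^2. Setting P = MC and taking the root on the rising branch gives y* = 13.
TR = 168·13 = 2184. TC = 1807 + 494 = 2301. Profit = 2184 − 2301 = -$117.
By producing, the firm covers all variable cost plus $1690 of fixed cost; shutting down would lose the full $1807.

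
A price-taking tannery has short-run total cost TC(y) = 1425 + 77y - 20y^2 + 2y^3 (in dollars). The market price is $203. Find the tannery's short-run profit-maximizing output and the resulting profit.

Profit = -$129 at y = 9

AVC = 77 - 20y + 2y^2 has its minimum $27 at y = 5; price $203 clears that bar, so the firm operates.
MC = 77 - 40y + 6y^2. Setting P = MC and taking the root on the rising branch gives y* = 9.
TR = 203·9 = 1827. TC = 1425 + 531 = 1956. Profit = 1827 − 1956 = -$129.
Shutting down would mean losing the fixed cost of $1425, so operating at a loss of $129 is better by $1296.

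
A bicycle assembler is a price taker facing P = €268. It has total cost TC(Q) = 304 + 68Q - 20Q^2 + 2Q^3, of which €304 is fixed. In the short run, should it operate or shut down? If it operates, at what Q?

Variable cost is VC = 68Q - 20Q^2 + 2Q^3, so AVC = VC/Q = 68 - 20Q + 2Q^2 and MC = dTC/dQ = 68 - 40Q + 6Q^2.
The AVC parabola has its vertex at Q = 20/4 = 5, where AVC = 68 - 20·5 + 2·5^2 = €18.
Since P = €268 ≥ min AVC = €18, price covers variable cost and the firm should produce.
P = MC gives -200 - 40Q + 6Q^2 = 0, with roots -10/3 and 10. Take the larger (rising MC): Q* = 10.
Check: AVC at Q = 10 is €68 ≤ P, so revenue covers variable cost.
Profit = P·Q − TC = 268·10 − 984 = €1696.

Produce at Q = 10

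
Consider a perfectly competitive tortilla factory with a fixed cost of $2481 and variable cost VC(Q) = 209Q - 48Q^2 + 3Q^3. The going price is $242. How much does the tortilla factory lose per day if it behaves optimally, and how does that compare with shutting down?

Profit = -$303 at Q = 11

AVC = 209 - 48Q + 3Q^2 has its minimum $17 at Q = 8; price $242 clears that bar, so the firm operates.
MC = 209 - 96Q + 9Q^2. Setting P = MC and taking the root on the rising branch gives Q* = 11.
TR = 242·11 = 2662. TC = 2481 + 484 = 2965. Profit = 2662 − 2965 = -$303.
Shutting down would mean losing the fixed cost of $2481, so operating at a loss of $303 is better by $2178.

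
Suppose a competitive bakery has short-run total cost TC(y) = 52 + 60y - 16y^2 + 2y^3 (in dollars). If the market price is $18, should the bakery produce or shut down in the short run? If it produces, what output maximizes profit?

Shut down

Strip out fixed cost: VC = 60y - 16y^2 + 2y^3. Then AVC = 60 - 16y + 2y^2 and MC = 60 - 32y + 6y^2.
AVC is minimized where dAVC/dy = -16 + 4y = 0, at y = 4; min AVC = 60 - 16·4 + 2·4^2 = $28.
Since P = $18 < min AVC = $28, price fails to cover variable cost at any output.
The firm minimizes its loss by shutting down and losing only its fixed cost of $52.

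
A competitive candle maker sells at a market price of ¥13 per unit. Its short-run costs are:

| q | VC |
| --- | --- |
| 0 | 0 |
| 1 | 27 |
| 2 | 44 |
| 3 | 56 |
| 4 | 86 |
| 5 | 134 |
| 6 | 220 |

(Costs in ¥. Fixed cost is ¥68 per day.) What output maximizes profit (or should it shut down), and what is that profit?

q = 0 (shut down); profit = -¥68

Profit at each row (π = 13q − TC): q=0: -68; q=1: -82; q=2: -86; q=3: -85; q=4: -102; q=5: -137; q=6: -210.
Profit is highest at q = 0. Equivalently, the lowest AVC in the table is 56/3 ≈ ¥18.67 at q = 3, and P = ¥13 falls below it — price never covers variable cost, so the firm shuts down and loses only its fixed cost.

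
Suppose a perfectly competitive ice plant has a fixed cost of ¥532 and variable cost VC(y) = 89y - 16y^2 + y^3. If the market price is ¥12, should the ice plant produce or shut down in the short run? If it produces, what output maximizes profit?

From TC, MC = TC'(y) = 89 - 32y + 3y^2 and AVC = VC/y = 89 - 16y + y^2.
AVC hits its minimum where MC = AVC, at y = 8, giving min AVC = 89 - 16·8 + 8^2 = ¥25.
P = ¥12 lies below min AVC = ¥25; no output level covers variable cost.
Shutting down limits the loss to fixed cost, ¥532.

Shut down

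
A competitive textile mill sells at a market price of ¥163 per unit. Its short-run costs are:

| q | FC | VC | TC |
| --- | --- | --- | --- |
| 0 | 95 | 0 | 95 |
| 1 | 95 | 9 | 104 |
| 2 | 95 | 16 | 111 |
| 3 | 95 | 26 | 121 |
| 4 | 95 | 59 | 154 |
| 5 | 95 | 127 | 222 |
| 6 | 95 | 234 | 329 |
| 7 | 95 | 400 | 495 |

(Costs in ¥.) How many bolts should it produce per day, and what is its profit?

q = 6; profit = ¥649

Compute π = P·q − TC at each output: q=0: -95; q=1: 59; q=2: 215; q=3: 368; q=4: 498; q=5: 593; q=6: 649; q=7: 646.
Profit is maximized at q = 6. AVC there is 234/6 = ¥39 ≤ P, so producing beats shutting down (which would give -¥95).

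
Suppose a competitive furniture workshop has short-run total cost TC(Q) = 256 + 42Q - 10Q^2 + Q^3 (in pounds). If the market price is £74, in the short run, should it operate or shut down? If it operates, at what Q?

Variable cost is VC = 42Q - 10Q^2 + Q^3, so AVC = VC/Q = 42 - 10Q + Q^2 and MC = dTC/dQ = 42 - 20Q + 3Q^2.
AVC is minimized where dAVC/dQ = -10 + 2Q = 0, at Q = 5; min AVC = 42 - 10·5 + 5^2 = £17.
P = £74 exceeds min AVC = £17, so the firm stays open.
Set P = MC: 74 = 42 - 20Q + 3Q^2 → -32 - 20Q + 3Q^2 = 0. The roots are Q = -4/3 and Q = 8; the profit-maximizing output is on the rising part of MC, so Q* = 8.
Check: AVC at Q = 8 is £26 ≤ P, so revenue covers variable cost.
Profit = P·Q − TC = 74·8 − 464 = £128.

Produce at Q = 8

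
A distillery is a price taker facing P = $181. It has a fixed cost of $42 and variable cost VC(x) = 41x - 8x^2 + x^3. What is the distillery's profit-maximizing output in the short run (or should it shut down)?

From TC, MC = TC'(x) = 41 - 16x + 3x^2 and AVC = VC/x = 41 - 8x + x^2.
AVC is minimized where dAVC/dx = -8 + 2x = 0, at x = 4; min AVC = 41 - 8·4 + 4^2 = $25.
Since P = $181 ≥ min AVC = $25, price covers variable cost and the firm should produce.
Set P = MC: 181 = 41 - 16x + 3x^2 → -140 - 16x + 3x^2 = 0. The roots are x = -14/3 and x = 10; the profit-maximizing output is on the rising part of MC, so x* = 10.
Check: AVC at x = 10 is $61 ≤ P, so revenue covers variable cost.
Profit = P·x − TC = 181·10 − 652 = $1158.

Produce at x = 10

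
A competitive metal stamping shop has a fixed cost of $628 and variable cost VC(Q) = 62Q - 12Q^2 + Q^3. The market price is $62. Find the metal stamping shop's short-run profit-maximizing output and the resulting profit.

AVC = 62 - 12Q + Q^2; min AVC = $26 at Q = 6. Since P = $62 ≥ min AVC, the firm produces.
With MC = 62 - 24Q + 3Q^2, P = MC on the upward-sloping part at Q* = 8.
TR = 62·8 = 496. TC = 628 + 240 = 868. Profit = 496 − 868 = -$372.
That loss of $372 beats the $628 the firm would lose by shutting down; producing recovers $256 of fixed cost.

Profit = -$372 at Q = 8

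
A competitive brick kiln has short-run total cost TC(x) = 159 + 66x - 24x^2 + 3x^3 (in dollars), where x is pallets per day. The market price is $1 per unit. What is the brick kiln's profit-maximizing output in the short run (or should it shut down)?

Shut down

Strip out fixed cost: VC = 66x - 24x^2 + 3x^3. Then AVC = 66 - 24x + 3x^2 and MC = 66 - 48x + 9x^2.
AVC is minimized where dAVC/dx = -24 + 6x = 0, at x = 4; min AVC = 66 - 24·4 + 3·4^2 = $18.
P = $1 lies below min AVC = $18; no output level covers variable cost.
The firm minimizes its loss by shutting down and losing only its fixed cost of $159.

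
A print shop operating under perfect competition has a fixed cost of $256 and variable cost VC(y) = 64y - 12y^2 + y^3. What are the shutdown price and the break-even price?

Shutdown price = $28; break-even price = $64

AVC = 64 - 12y + y^2; minimized at y = 6, giving min AVC = $28. That is the shutdown price.
ATC = 256/y + 64 - 12y + y^2. Setting dATC/dy = −256/y^2 − 12 + 2y = 0 gives y = 8 (since 2·8^3 − 12·8^2 = 256).
min ATC = 256/8 + 64 − 12·8 + 8^2 = $64. That is the break-even price.
Between these two prices the firm operates at a loss; above $64 it earns a profit.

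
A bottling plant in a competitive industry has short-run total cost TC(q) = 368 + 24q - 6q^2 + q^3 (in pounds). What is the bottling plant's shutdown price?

Short-run supply begins at min AVC. From VC = 24q - 6q^2 + q^3, AVC = 24 - 6q + q^2.
dAVC/dq = -6 + 2q = 0 gives q = 3. min AVC = 24 - 6·3 + 3^2 = 15.
So the shutdown price is £15.

£15 per unit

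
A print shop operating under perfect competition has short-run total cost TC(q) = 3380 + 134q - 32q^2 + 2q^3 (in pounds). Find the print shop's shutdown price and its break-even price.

AVC = 134 - 32q + 2q^2; minimized at q = 8, giving min AVC = £6. That is the shutdown price.
ATC = 3380/q + 134 - 32q + 2q^2. Setting dATC/dq = −3380/q^2 − 32 + 4q = 0 gives q = 13 (since 4·13^3 − 32·13^2 = 3380).
min ATC = 3380/13 + 134 − 32·13 + 2·13^2 = £316. That is the break-even price.
Between these two prices the firm operates at a loss; above £316 it earns a profit.

Shutdown price = £6; break-even price = £316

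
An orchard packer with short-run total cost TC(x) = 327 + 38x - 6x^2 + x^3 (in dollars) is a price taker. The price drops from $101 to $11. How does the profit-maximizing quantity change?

MC = 38 - 12x + 3x^2; the shutdown threshold is min AVC = $29 (at x = 3).
At P = $101 ≥ min AVC, set P = MC on the rising branch: x = 7.
At P = $11 < min AVC = $29, price no longer covers variable cost at any output, so the firm shuts down: x = 0.

Output falls from 7 to 0 (the firm shuts down)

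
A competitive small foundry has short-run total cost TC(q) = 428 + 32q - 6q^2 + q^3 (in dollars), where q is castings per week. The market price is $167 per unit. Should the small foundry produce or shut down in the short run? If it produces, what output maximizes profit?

From TC, MC = TC'(q) = 32 - 12q + 3q^2 and AVC = VC/q = 32 - 6q + q^2.
The AVC parabola has its vertex at q = 6/2 = 3, where AVC = 32 - 6·3 + 3^2 = $23.
P = $167 exceeds min AVC = $23, so the firm stays open.
Solving P = MC: -135 - 12q + 3q^2 = 0 ⇒ q = -5 or 9. On the upward-sloping branch, q* = 9.
Check: AVC at q = 9 is $59 ≤ P, so revenue covers variable cost.
Profit = P·q − TC = 167·9 − 959 = $544.

Produce at q = 9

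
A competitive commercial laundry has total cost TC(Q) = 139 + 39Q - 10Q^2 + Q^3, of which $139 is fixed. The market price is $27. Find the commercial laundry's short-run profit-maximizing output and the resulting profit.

Profit = -$67 at Q = 6

AVC = 39 - 10Q + Q^2 has its minimum $14 at Q = 5; price $27 clears that bar, so the firm operates.
With MC = 39 - 20Q + 3Q^2, P = MC on the upward-sloping part at Q* = 6.
TR = 27·6 = 162. TC = 139 + 90 = 229. Profit = 162 − 229 = -$67.
Shutting down would mean losing the fixed cost of $139, so operating at a loss of $67 is better by $72.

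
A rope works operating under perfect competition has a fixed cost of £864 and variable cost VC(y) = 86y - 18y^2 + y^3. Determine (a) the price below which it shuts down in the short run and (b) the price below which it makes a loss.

Shutdown price = £5; break-even price = £86

Shutdown price = min AVC. AVC = 86 - 18y + y^2, with vertex at y = 9 and minimum £5.
ATC = 864/y + 86 - 18y + y^2. Setting dATC/dy = −864/y^2 − 18 + 2y = 0 gives y = 12 (since 2·12^3 − 18·12^2 = 864).
min ATC = 864/12 + 86 − 18·12 + 12^2 = £86. That is the break-even price.
For £5 ≤ P < £86 the firm produces at a loss; below £5 it shuts down.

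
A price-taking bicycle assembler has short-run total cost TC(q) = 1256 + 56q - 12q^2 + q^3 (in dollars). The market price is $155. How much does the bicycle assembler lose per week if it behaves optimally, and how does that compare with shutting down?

AVC = 56 - 12q + q^2; min AVC = $20 at q = 6. Since P = $155 ≥ min AVC, the firm produces.
MC = 56 - 24q + 3q^2. Setting P = MC and taking the root on the rising branch gives q* = 11.
TR = 155·11 = 1705. TC = 1256 + 495 = 1751. Profit = 1705 − 1751 = -$46.
Shutting down would mean losing the fixed cost of $1256, so operating at a loss of $46 is better by $1210.

Profit = -$46 at q = 11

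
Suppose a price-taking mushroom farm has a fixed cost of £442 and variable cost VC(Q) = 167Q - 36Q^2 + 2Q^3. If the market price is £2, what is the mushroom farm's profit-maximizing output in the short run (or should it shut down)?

Strip out fixed cost: VC = 167Q - 36Q^2 + 2Q^3. Then AVC = 167 - 36Q + 2Q^2 and MC = 167 - 72Q + 6Q^2.
The AVC parabola has its vertex at Q = 36/4 = 9, where AVC = 167 - 36·9 + 2·9^2 = £5.
With P < min AVC (£2 < £5), every unit sold adds to the loss.
The firm minimizes its loss by shutting down and losing only its fixed cost of £442.

Shut down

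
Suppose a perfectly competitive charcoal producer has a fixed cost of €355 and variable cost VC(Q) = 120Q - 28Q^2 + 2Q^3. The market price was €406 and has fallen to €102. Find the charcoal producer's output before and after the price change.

Output falls from 13 to 9

MC = 120 - 56Q + 6Q^2; the shutdown threshold is min AVC = €22 (at Q = 7).
At P = €406 ≥ min AVC, set P = MC on the rising branch: Q = 13.
At P = €102 ≥ min AVC, set P = MC: Q = 9. The firm stays open but cuts output.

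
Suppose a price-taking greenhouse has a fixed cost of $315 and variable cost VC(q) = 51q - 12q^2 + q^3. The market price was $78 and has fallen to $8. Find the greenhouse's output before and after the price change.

Output falls from 9 to 0 (the firm shuts down)

MC = 51 - 24q + 3q^2; the shutdown threshold is min AVC = $15 (at q = 6).
With P = $78 above the shutdown price, P = MC gives q = 9.
At P = $8 < min AVC = $15, price no longer covers variable cost at any output, so the firm shuts down: q = 0.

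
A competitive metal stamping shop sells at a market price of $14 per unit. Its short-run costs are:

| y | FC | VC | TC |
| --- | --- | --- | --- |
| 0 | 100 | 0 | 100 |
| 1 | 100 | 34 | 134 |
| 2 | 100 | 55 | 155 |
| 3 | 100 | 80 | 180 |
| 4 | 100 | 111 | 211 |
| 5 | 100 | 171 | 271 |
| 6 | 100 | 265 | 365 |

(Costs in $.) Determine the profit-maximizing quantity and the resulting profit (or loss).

Compute π = P·y − TC at each output: y=0: -100; y=1: -120; y=2: -127; y=3: -138; y=4: -155; y=5: -201; y=6: -281.
Profit is highest at y = 0. Equivalently, the lowest AVC in the table is 80/3 ≈ $26.67 at y = 3, and P = $14 falls below it — price never covers variable cost, so the firm shuts down and loses only its fixed cost.

y = 0 (shut down); profit = -$100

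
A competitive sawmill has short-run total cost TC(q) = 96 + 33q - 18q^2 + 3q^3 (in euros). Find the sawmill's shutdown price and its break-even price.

Shutdown price = min AVC. AVC = 33 - 18q + 3q^2, with vertex at q = 3 and minimum €6.
ATC = 96/q + 33 - 18q + 3q^2. Setting dATC/dq = −96/q^2 − 18 + 6q = 0 gives q = 4 (since 6·4^3 − 18·4^2 = 96).
min ATC = 96/4 + 33 − 18·4 + 3·4^2 = €33. That is the break-even price.
Between these two prices the firm operates at a loss; above €33 it earns a profit.

Shutdown price = €6; break-even price = €33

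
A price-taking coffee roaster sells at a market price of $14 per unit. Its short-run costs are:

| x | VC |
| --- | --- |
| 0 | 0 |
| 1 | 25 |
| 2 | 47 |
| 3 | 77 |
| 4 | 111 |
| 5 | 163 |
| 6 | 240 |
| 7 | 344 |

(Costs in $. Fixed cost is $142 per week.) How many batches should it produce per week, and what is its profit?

Compute π = P·x − TC at each output: x=0: -142; x=1: -153; x=2: -161; x=3: -177; x=4: -197; x=5: -235; x=6: -298; x=7: -388.
Profit is highest at x = 0. Equivalently, the lowest AVC in the table is 47/2 ≈ $23.50 at x = 2, and P = $14 falls below it — price never covers variable cost, so the firm shuts down and loses only its fixed cost.

x = 0 (shut down); profit = -$142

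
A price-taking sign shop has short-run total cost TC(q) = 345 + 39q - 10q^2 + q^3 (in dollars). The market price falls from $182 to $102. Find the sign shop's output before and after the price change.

Output falls from 11 to 9

MC = 39 - 20q + 3q^2; the shutdown threshold is min AVC = $14 (at q = 5).
At P = $182 ≥ min AVC, set P = MC on the rising branch: q = 11.
At P = $102 ≥ min AVC, set P = MC: q = 9. The firm stays open but cuts output.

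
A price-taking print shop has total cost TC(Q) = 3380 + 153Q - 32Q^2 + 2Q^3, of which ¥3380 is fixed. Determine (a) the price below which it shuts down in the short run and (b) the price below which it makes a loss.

AVC = 153 - 32Q + 2Q^2; minimized at Q = 8, giving min AVC = ¥25. That is the shutdown price.
ATC = 3380/Q + 153 - 32Q + 2Q^2. Setting dATC/dQ = −3380/Q^2 − 32 + 4Q = 0 gives Q = 13 (since 4·13^3 − 32·13^2 = 3380).
min ATC = 3380/13 + 153 − 32·13 + 2·13^2 = ¥335. That is the break-even price.
Between these two prices the firm operates at a loss; above ¥335 it earns a profit.

Shutdown price = ¥25; break-even price = ¥335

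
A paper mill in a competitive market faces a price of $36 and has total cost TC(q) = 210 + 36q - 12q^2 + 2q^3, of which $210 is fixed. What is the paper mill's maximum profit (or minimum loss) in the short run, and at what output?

Profit = -$146 at q = 4

AVC = 36 - 12q + 2q^2 has its minimum $18 at q = 3; price $36 clears that bar, so the firm operates.
With MC = 36 - 24q + 6q^2, P = MC on the upward-sloping part at q* = 4.
TR = 36·4 = 144. TC = 210 + 80 = 290. Profit = 144 − 290 = -$146.
That loss of $146 beats the $210 the firm would lose by shutting down; producing recovers $64 of fixed cost.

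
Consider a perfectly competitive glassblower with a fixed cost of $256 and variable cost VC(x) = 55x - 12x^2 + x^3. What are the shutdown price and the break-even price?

Shutdown price = $19; break-even price = $55

AVC = 55 - 12x + x^2; minimized at x = 6, giving min AVC = $19. That is the shutdown price.
ATC = 256/x + 55 - 12x + x^2. Setting dATC/dx = −256/x^2 − 12 + 2x = 0 gives x = 8 (since 2·8^3 − 12·8^2 = 256).
min ATC = 256/8 + 55 − 12·8 + 8^2 = $55. That is the break-even price.
For $19 ≤ P < $55 the firm produces at a loss; below $19 it shuts down.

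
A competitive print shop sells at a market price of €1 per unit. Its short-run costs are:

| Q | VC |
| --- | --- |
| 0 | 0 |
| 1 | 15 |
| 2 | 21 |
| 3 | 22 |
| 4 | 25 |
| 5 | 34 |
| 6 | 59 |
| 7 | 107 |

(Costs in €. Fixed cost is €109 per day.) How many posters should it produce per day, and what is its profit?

Q = 0 (shut down); profit = -€109

Tabulate TR − TC: Q=0: -109; Q=1: -123; Q=2: -128; Q=3: -128; Q=4: -130; Q=5: -138; Q=6: -162; Q=7: -209.
Profit is highest at Q = 0. Equivalently, the lowest AVC in the table is 25/4 ≈ €6.25 at Q = 4, and P = €1 falls below it — price never covers variable cost, so the firm shuts down and loses only its fixed cost.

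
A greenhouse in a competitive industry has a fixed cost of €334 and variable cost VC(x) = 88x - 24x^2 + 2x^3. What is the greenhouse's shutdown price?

The firm shuts down when price falls below the minimum of average variable cost. AVC = VC/x = 88 - 24x + 2x^2.
At the minimum of AVC, MC = AVC. MC = 88 - 48x + 6x^2; setting MC = AVC gives 4x^2 - 24x = 0, so x = 6. min AVC = 16.
The firm shuts down for any P below €16.

€16 per unit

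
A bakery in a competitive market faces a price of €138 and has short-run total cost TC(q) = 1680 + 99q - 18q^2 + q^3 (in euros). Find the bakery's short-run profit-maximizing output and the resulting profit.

Profit = -€328 at q = 13

AVC = 99 - 18q + q^2; min AVC = €18 at q = 9. Since P = €138 ≥ min AVC, the firm produces.
With MC = 99 - 36q + 3q^2, P = MC on the upward-sloping part at q* = 13.
TR = 138·13 = 1794. TC = 1680 + 442 = 2122. Profit = 1794 − 2122 = -€328.
Shutting down would mean losing the fixed cost of €1680, so operating at a loss of €328 is better by €1352.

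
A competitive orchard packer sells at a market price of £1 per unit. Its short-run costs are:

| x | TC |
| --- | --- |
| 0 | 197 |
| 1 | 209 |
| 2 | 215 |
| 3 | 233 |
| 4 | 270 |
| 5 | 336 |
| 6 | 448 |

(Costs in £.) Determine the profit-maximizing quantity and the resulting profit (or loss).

Tabulate TR − TC: x=0: -197; x=1: -208; x=2: -213; x=3: -230; x=4: -266; x=5: -331; x=6: -442.
Profit is highest at x = 0. Equivalently, the lowest AVC in the table is 18/2 ≈ £9 at x = 2, and P = £1 falls below it — price never covers variable cost, so the firm shuts down and loses only its fixed cost.

x = 0 (shut down); profit = -£197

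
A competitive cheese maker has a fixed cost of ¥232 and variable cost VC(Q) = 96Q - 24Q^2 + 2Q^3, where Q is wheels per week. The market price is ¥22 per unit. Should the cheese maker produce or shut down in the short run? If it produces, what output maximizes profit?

Shut down

Variable cost is VC = 96Q - 24Q^2 + 2Q^3, so AVC = VC/Q = 96 - 24Q + 2Q^2 and MC = dTC/dQ = 96 - 48Q + 6Q^2.
The AVC parabola has its vertex at Q = 24/4 = 6, where AVC = 96 - 24·6 + 2·6^2 = ¥24.
P = ¥22 lies below min AVC = ¥24; no output level covers variable cost.
Shutting down limits the loss to fixed cost, ¥232.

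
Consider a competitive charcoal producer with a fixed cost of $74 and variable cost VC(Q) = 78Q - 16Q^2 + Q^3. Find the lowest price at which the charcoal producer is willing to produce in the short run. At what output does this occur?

The shutdown price is the minimum of AVC. VC = 78Q - 16Q^2 + Q^3, so AVC = 78 - 16Q + Q^2.
dAVC/dQ = -16 + 2Q = 0 gives Q = 8. min AVC = 78 - 16·8 + 8^2 = 14.
The firm shuts down for any P below $14.

$14 per unit, at Q = 8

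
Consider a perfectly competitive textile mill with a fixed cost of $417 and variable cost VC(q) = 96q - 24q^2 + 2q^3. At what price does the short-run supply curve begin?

The shutdown price is the minimum of AVC. VC = 96q - 24q^2 + 2q^3, so AVC = 96 - 24q + 2q^2.
dAVC/dq = -24 + 4q = 0 gives q = 6. min AVC = 96 - 24·6 + 2·6^2 = 24.
For P < $24 the firm produces nothing.

$24 per unit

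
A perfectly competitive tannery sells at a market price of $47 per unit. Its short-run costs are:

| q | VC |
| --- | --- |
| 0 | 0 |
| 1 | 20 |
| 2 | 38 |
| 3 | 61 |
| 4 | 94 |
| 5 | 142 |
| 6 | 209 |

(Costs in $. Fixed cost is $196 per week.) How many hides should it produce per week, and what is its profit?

Compute π = P·q − TC at each output: q=0: -196; q=1: -169; q=2: -140; q=3: -116; q=4: -102; q=5: -103; q=6: -123.
Profit is maximized at q = 4. AVC there is 94/4 = $23.50 ≤ P, so producing beats shutting down (which would give -$196).

q = 4; profit = -$102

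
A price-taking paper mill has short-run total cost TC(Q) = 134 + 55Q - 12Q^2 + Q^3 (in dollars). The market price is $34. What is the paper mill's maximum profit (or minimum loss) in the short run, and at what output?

Profit = -$36 at Q = 7

AVC = 55 - 12Q + Q^2; min AVC = $19 at Q = 6. Since P = $34 ≥ min AVC, the firm produces.
MC = 55 - 24Q + 3Q^2. Setting P = MC and taking the root on the rising branch gives Q* = 7.
TR = 34·7 = 238. TC = 134 + 140 = 274. Profit = 238 − 274 = -$36.
Shutting down would mean losing the fixed cost of $134, so operating at a loss of $36 is better by $98.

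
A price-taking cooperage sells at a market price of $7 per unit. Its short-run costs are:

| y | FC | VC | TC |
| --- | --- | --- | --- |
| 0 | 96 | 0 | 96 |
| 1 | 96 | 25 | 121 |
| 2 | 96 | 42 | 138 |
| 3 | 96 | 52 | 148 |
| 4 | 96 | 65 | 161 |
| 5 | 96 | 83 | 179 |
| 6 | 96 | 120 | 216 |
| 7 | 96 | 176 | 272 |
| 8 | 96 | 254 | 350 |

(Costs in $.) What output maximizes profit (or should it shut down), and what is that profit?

y = 0 (shut down); profit = -$96

Tabulate TR − TC: y=0: -96; y=1: -114; y=2: -124; y=3: -127; y=4: -133; y=5: -144; y=6: -174; y=7: -223; y=8: -294.
Profit is highest at y = 0. Equivalently, the lowest AVC in the table is 65/4 ≈ $16.25 at y = 4, and P = $7 falls below it — price never covers variable cost, so the firm shuts down and loses only its fixed cost.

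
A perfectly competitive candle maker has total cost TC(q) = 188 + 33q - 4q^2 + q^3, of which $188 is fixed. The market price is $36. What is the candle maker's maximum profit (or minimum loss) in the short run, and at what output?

AVC = 33 - 4q + q^2; min AVC = $29 at q = 2. Since P = $36 ≥ min AVC, the firm produces.
With MC = 33 - 8q + 3q^2, P = MC on the upward-sloping part at q* = 3.
TR = 36·3 = 108. TC = 188 + 90 = 278. Profit = 108 − 278 = -$170.
By producing, the firm covers all variable cost plus $18 of fixed cost; shutting down would lose the full $188.

Profit = -$170 at q = 3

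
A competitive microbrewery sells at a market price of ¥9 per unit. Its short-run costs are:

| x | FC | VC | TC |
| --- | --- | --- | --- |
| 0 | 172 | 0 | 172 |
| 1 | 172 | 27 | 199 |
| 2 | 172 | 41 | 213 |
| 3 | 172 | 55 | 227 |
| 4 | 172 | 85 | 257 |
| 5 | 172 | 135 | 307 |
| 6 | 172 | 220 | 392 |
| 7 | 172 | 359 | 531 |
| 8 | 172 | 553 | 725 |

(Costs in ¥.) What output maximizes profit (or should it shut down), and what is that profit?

Compute π = P·x − TC at each output: x=0: -172; x=1: -190; x=2: -195; x=3: -200; x=4: -221; x=5: -262; x=6: -338; x=7: -468; x=8: -653.
Profit is highest at x = 0. Equivalently, the lowest AVC in the table is 55/3 ≈ ¥18.33 at x = 3, and P = ¥9 falls below it — price never covers variable cost, so the firm shuts down and loses only its fixed cost.

x = 0 (shut down); profit = -¥172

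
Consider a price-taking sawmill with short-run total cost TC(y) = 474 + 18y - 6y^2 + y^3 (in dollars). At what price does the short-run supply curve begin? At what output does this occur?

The firm shuts down when price falls below the minimum of average variable cost. AVC = VC/y = 18 - 6y + y^2.
dAVC/dy = -6 + 2y = 0 gives y = 3. min AVC = 18 - 6·3 + 3^2 = 9.
For P < $9 the firm produces nothing.

$9 per unit, at y = 3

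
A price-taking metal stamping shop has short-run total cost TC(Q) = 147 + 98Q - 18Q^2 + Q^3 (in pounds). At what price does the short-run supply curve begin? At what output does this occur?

£17 per unit, at Q = 9

The shutdown price is the minimum of AVC. VC = 98Q - 18Q^2 + Q^3, so AVC = 98 - 18Q + Q^2.
At the minimum of AVC, MC = AVC. MC = 98 - 36Q + 3Q^2; setting MC = AVC gives 2Q^2 - 18Q = 0, so Q = 9. min AVC = 17.
So the shutdown price is £17.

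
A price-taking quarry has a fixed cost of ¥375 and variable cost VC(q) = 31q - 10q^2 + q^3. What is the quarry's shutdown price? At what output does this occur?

¥6 per unit, at q = 5

The shutdown price is the minimum of AVC. VC = 31q - 10q^2 + q^3, so AVC = 31 - 10q + q^2.
dAVC/dq = -10 + 2q = 0 gives q = 5. min AVC = 31 - 10·5 + 5^2 = 6.
For P < ¥6 the firm produces nothing.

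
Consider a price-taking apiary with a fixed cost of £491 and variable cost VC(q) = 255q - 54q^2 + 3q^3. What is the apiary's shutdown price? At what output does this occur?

The firm shuts down when price falls below the minimum of average variable cost. AVC = VC/q = 255 - 54q + 3q^2.
At the minimum of AVC, MC = AVC. MC = 255 - 108q + 9q^2; setting MC = AVC gives 6q^2 - 54q = 0, so q = 9. min AVC = 12.
So the shutdown price is £12.

£12 per unit, at q = 9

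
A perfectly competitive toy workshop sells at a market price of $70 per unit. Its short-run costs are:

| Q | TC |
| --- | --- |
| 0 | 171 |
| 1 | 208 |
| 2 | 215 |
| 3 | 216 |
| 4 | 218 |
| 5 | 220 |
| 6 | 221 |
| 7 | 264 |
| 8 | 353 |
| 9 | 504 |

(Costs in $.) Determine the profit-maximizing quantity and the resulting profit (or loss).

Tabulate TR − TC: Q=0: -171; Q=1: -138; Q=2: -75; Q=3: -6; Q=4: 62; Q=5: 130; Q=6: 199; Q=7: 226; Q=8: 207; Q=9: 126.
Profit is maximized at Q = 7. AVC there is 93/7 = $13.29 ≤ P, so producing beats shutting down (which would give -$171).

Q = 7; profit = $226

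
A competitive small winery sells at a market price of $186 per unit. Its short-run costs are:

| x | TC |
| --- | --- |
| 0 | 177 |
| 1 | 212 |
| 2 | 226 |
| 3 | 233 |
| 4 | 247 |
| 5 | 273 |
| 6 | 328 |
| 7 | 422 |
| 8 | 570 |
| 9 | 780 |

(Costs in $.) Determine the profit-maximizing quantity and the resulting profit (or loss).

x = 8; profit = $918

Compute π = P·x − TC at each output: x=0: -177; x=1: -26; x=2: 146; x=3: 325; x=4: 497; x=5: 657; x=6: 788; x=7: 880; x=8: 918; x=9: 894.
Profit is maximized at x = 8. AVC there is 393/8 = $49.12 ≤ P, so producing beats shutting down (which would give -$177).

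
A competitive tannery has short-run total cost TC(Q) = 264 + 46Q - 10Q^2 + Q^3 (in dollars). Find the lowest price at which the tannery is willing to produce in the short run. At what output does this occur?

Short-run supply begins at min AVC. From VC = 46Q - 10Q^2 + Q^3, AVC = 46 - 10Q + Q^2.
At the minimum of AVC, MC = AVC. MC = 46 - 20Q + 3Q^2; setting MC = AVC gives 2Q^2 - 10Q = 0, so Q = 5. min AVC = 21.
The firm shuts down for any P below $21.

$21 per unit, at Q = 5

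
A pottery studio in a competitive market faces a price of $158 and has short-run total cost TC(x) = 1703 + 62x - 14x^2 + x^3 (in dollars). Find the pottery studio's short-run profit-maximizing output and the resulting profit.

Profit = -$263 at x = 12

AVC = 62 - 14x + x^2 has its minimum $13 at x = 7; price $158 clears that bar, so the firm operates.
MC = 62 - 28x + 3x^2. Setting P = MC and taking the root on the rising branch gives x* = 12.
TR = 158·12 = 1896. TC = 1703 + 456 = 2159. Profit = 1896 − 2159 = -$263.
By producing, the firm covers all variable cost plus $1440 of fixed cost; shutting down would lose the full $1703.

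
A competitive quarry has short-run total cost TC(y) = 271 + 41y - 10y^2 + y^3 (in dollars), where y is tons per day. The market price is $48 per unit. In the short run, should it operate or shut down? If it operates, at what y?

Produce at y = 7

From TC, MC = TC'(y) = 41 - 20y + 3y^2 and AVC = VC/y = 41 - 10y + y^2.
AVC hits its minimum where MC = AVC, at y = 5, giving min AVC = 41 - 10·5 + 5^2 = $16.
Since P = $48 ≥ min AVC = $16, price covers variable cost and the firm should produce.
P = MC gives -7 - 20y + 3y^2 = 0, with roots -1/3 and 7. Take the larger (rising MC): y* = 7.
Check: AVC at y = 7 is $20 ≤ P, so revenue covers variable cost.
Profit = P·y − TC = 48·7 − 411 = -$75, a loss, but smaller than the $271 fixed cost the firm would lose by shutting down.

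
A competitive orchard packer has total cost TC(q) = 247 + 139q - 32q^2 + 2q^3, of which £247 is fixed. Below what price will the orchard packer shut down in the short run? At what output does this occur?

£11 per unit, at q = 8

The firm shuts down when price falls below the minimum of average variable cost. AVC = VC/q = 139 - 32q + 2q^2.
At the minimum of AVC, MC = AVC. MC = 139 - 64q + 6q^2; setting MC = AVC gives 4q^2 - 32q = 0, so q = 8. min AVC = 11.
So the shutdown price is £11.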